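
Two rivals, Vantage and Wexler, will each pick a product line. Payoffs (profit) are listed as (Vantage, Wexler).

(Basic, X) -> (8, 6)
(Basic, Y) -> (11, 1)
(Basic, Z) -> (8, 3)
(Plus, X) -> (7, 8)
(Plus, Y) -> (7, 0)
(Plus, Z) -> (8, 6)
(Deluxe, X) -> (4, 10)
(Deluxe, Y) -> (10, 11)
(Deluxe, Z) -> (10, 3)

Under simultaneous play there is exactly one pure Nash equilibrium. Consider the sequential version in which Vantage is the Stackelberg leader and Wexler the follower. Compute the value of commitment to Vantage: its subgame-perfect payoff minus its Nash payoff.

2

Solve by backward induction (Vantage leads).
- Basic: Wexler compares 6, 1, 3 and picks X; Vantage would get 8.
- Plus: Wexler compares 8, 0, 6 and picks X; Vantage would get 7.
- Deluxe: Wexler compares 10, 11, 3 and picks Y; Vantage would get 10.
Among 8, 7, 10, the best is 10 at Deluxe. Subgame-perfect outcome: (Deluxe, Y) with payoffs (10, 11).
Under simultaneous play:
Vantage's best replies: X→Basic; Y→Basic; Z→Deluxe.
Wexler's best replies: Basic→X; Plus→X; Deluxe→Y.
The unique mutual best reply is (Basic, X), giving (8, 6).
Vantage's commitment gain: 10 − 8 = 2.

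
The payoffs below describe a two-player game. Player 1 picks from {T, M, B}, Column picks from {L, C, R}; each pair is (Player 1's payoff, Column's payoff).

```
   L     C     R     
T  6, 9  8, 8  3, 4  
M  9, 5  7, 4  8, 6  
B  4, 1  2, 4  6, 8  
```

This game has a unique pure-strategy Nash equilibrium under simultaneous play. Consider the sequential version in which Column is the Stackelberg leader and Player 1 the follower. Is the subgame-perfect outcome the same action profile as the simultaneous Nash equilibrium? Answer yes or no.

Solve by backward induction (Column leads).
- L → Player 1 plays M (best of 6, 9, 4); Column gets 5.
- C → Player 1 plays T (best of 8, 7, 2); Column gets 8.
- R → Player 1 plays M (best of 3, 8, 6); Column gets 6.
Among 5, 8, 6, the best is 8 at C. Subgame-perfect outcome: (T, C) with payoffs (8, 8).
Under simultaneous play:
Player 1's best replies: L→M; C→T; R→M.
Column's best replies: T→L; M→R; B→R.
Only (M, R) has each player best-responding; Nash payoffs (8, 6).
Sequential outcome (T, C) differs from the Nash profile (M, R).

no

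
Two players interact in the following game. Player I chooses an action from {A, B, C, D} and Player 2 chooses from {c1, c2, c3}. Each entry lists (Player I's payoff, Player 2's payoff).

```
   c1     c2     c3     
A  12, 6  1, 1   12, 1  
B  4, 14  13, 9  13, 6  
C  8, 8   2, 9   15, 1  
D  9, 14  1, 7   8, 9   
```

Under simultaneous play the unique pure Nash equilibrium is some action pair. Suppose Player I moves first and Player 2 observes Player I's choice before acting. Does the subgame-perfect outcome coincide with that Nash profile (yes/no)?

yes

Solve by backward induction (Player I leads).
- A: BR = c1, leader payoff 12.
- B: BR = c1, leader payoff 4.
- C: BR = c2, leader payoff 2.
- D: BR = c1, leader payoff 9.
Player I's induced payoffs are 12, 4, 2, 9, so Player I commits to A. Subgame-perfect outcome: (A, c1) with payoffs (12, 6).
Now find the simultaneous Nash equilibrium.
Player I's best replies: c1→A; c2→B; c3→C.
Player 2's best replies: A→c1; B→c1; C→c2; D→c1.
The unique mutual best reply is (A, c1), giving (12, 6).
Sequential outcome (A, c1) coincides with the Nash profile (A, c1).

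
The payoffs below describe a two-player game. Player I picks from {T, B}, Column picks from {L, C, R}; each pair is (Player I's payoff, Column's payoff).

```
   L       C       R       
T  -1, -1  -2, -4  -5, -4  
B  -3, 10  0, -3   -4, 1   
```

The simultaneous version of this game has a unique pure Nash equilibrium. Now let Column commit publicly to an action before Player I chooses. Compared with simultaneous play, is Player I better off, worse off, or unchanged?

Player I best-responds to each possible Column move:
- L: BR = T, leader payoff -1.
- C: BR = B, leader payoff -3.
- R: BR = B, leader payoff 1.
Among -1, -3, 1, the best is 1 at R. Subgame-perfect outcome: (B, R) with payoffs (-4, 1).
Now find the simultaneous Nash equilibrium.
Player I's best replies: L→T; C→B; R→B.
Column's best replies: T→L; B→L.
Only (T, L) has each player best-responding; Nash payoffs (-1, -1).
Player I earns -4 sequentially versus -1 at the Nash outcome: worse off.

worse off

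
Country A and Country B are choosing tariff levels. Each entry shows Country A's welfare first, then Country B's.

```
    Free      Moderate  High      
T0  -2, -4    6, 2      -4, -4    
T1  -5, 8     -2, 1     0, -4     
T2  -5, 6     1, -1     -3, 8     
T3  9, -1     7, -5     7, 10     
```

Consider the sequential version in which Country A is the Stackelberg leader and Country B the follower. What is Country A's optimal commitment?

Solve by backward induction (Country A leads).
- T0 → Country B plays Moderate (best of -4, 2, -4); Country A gets 6.
- T1 → Country B plays Free (best of 8, 1, -4); Country A gets -5.
- T2 → Country B plays High (best of 6, -1, 8); Country A gets -3.
- T3 → Country B plays High (best of -1, -5, 10); Country A gets 7.
Maximizing over 6, -5, -3, 7, Country A chooses T3. Subgame-perfect outcome: (T3, High) with payoffs (7, 10).

T3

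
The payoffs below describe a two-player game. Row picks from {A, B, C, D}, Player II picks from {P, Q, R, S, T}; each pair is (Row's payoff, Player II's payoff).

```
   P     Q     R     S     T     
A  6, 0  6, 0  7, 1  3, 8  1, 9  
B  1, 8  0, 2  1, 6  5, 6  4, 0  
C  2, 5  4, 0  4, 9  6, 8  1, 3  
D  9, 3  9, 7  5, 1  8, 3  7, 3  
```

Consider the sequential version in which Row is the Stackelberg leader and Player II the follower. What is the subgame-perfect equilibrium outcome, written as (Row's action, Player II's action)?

Solve by backward induction (Row leads).
- A: BR = T, leader payoff 1.
- B: BR = P, leader payoff 1.
- C: BR = R, leader payoff 4.
- D: BR = Q, leader payoff 9.
Among 1, 1, 4, 9, the best is 9 at D. Subgame-perfect outcome: (D, Q) with payoffs (9, 7).

(D, Q)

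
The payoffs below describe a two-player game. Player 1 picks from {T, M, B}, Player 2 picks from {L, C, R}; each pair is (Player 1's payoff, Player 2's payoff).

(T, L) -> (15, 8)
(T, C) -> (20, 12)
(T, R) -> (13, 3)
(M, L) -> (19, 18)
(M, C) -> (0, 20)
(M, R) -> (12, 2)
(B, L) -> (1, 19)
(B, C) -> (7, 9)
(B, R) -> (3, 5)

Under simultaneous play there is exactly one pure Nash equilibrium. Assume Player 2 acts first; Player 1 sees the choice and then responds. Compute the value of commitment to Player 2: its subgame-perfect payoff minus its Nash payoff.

Work backward from Player 1's decision.
- L → Player 1 plays M (best of 15, 19, 1); Player 2 gets 18.
- C → Player 1 plays T (best of 20, 0, 7); Player 2 gets 12.
- R → Player 1 plays T (best of 13, 12, 3); Player 2 gets 3.
Among 18, 12, 3, the best is 18 at L. Subgame-perfect outcome: (M, L) with payoffs (19, 18).
For the simultaneous game, intersect best replies.
Player 1's best replies: L→M; C→T; R→T.
Player 2's best replies: T→C; M→C; B→L.
The unique mutual best reply is (T, C), giving (20, 12).
Player 2's commitment gain: 18 − 12 = 6.

6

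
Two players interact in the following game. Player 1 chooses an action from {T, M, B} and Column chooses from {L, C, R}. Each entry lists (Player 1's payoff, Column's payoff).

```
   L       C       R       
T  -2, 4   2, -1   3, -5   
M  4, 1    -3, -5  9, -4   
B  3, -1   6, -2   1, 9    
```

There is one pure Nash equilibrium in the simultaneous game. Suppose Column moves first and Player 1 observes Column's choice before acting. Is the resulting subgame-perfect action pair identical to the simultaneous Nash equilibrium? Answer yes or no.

yes

Player 1 best-responds to each possible Column move:
- L: Player 1 compares -2, 4, 3 and picks M; Column would get 1.
- C: Player 1 compares 2, -3, 6 and picks B; Column would get -2.
- R: Player 1 compares 3, 9, 1 and picks M; Column would get -4.
Maximizing over 1, -2, -4, Column chooses L. Subgame-perfect outcome: (M, L) with payoffs (4, 1).
For the simultaneous game, intersect best replies.
Player 1's best replies: L→M; C→B; R→M.
Column's best replies: T→L; M→L; B→R.
Only (M, L) has each player best-responding; Nash payoffs (4, 1).
Sequential outcome (M, L) coincides with the Nash profile (M, L).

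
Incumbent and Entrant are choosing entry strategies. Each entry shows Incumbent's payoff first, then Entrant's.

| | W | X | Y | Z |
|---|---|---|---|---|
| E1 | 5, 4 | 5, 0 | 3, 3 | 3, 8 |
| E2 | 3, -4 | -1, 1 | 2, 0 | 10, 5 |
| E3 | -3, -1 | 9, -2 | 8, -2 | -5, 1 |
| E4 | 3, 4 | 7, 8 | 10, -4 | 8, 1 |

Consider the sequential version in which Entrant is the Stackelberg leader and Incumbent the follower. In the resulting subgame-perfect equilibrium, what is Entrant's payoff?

Solve by backward induction (Entrant leads).
- W: Incumbent compares 5, 3, -3, 3 and picks E1; Entrant would get 4.
- X: Incumbent compares 5, -1, 9, 7 and picks E3; Entrant would get -2.
- Y: Incumbent compares 3, 2, 8, 10 and picks E4; Entrant would get -4.
- Z: Incumbent compares 3, 10, -5, 8 and picks E2; Entrant would get 5.
Maximizing over 4, -2, -4, 5, Entrant chooses Z. Subgame-perfect outcome: (E2, Z) with payoffs (10, 5).

5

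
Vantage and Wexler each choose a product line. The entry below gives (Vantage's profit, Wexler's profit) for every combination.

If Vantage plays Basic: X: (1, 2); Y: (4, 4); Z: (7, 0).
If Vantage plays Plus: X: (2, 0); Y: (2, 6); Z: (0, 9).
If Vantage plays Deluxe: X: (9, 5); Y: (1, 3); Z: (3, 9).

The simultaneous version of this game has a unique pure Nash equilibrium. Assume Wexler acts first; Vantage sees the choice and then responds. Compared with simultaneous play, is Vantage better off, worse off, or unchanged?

Vantage best-responds to each possible Wexler move:
- X → Vantage plays Deluxe (best of 1, 2, 9); Wexler gets 5.
- Y → Vantage plays Basic (best of 4, 2, 1); Wexler gets 4.
- Z → Vantage plays Basic (best of 7, 0, 3); Wexler gets 0.
Among 5, 4, 0, the best is 5 at X. Subgame-perfect outcome: (Deluxe, X) with payoffs (9, 5).
Now find the simultaneous Nash equilibrium.
Vantage's best replies: X→Deluxe; Y→Basic; Z→Basic.
Wexler's best replies: Basic→Y; Plus→Z; Deluxe→Z.
Only (Basic, Y) has each player best-responding; Nash payoffs (4, 4).
Vantage earns 9 sequentially versus 4 at the Nash outcome: better off.

better off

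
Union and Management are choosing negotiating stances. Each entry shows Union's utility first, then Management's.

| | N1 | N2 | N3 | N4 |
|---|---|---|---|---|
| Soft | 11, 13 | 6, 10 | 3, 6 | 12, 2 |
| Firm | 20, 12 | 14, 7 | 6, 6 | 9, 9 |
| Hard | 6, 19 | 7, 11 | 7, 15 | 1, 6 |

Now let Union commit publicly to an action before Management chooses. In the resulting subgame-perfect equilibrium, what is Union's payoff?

Backward induction with Union moving first.
- Soft: Management compares 13, 10, 6, 2 and picks N1; Union would get 11.
- Firm: Management compares 12, 7, 6, 9 and picks N1; Union would get 20.
- Hard: Management compares 19, 11, 15, 6 and picks N1; Union would get 6.
Union's induced payoffs are 11, 20, 6, so Union commits to Firm. Subgame-perfect outcome: (Firm, N1) with payoffs (20, 12).

20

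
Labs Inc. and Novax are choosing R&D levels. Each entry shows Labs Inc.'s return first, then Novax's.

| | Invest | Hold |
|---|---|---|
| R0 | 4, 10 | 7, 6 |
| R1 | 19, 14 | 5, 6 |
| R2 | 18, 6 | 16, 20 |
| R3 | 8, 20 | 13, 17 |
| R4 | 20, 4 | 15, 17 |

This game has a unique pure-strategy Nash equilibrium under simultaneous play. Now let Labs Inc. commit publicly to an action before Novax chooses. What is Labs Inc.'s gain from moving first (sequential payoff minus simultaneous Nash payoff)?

3

Novax best-responds to each possible Labs Inc. move:
- R0: BR = Invest, leader payoff 4.
- R1: BR = Invest, leader payoff 19.
- R2: BR = Hold, leader payoff 16.
- R3: BR = Invest, leader payoff 8.
- R4: BR = Hold, leader payoff 15.
Maximizing over 4, 19, 16, 8, 15, Labs Inc. chooses R1. Subgame-perfect outcome: (R1, Invest) with payoffs (19, 14).
Under simultaneous play:
Labs Inc.'s best replies: Invest→R4; Hold→R2.
Novax's best replies: R0→Invest; R1→Invest; R2→Hold; R3→Invest; R4→Hold.
Only (R2, Hold) has each player best-responding; Nash payoffs (16, 20).
Labs Inc.'s commitment gain: 19 − 16 = 3.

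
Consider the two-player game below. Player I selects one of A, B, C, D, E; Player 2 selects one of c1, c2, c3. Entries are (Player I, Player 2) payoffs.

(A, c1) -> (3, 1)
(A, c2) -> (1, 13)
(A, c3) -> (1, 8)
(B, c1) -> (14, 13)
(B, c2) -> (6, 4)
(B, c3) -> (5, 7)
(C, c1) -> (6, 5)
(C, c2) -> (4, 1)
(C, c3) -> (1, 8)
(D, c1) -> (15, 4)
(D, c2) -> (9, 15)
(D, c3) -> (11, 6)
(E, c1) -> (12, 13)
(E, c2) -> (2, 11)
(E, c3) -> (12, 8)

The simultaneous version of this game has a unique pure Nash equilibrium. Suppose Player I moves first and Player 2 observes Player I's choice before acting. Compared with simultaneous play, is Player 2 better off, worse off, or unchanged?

Solve by backward induction (Player I leads).
- A → Player 2 plays c2 (best of 1, 13, 8); Player I gets 1.
- B → Player 2 plays c1 (best of 13, 4, 7); Player I gets 14.
- C → Player 2 plays c3 (best of 5, 1, 8); Player I gets 1.
- D → Player 2 plays c2 (best of 4, 15, 6); Player I gets 9.
- E → Player 2 plays c1 (best of 13, 11, 8); Player I gets 12.
Player I's induced payoffs are 1, 14, 1, 9, 12, so Player I commits to B. Subgame-perfect outcome: (B, c1) with payoffs (14, 13).
Under simultaneous play:
Player I's best replies: c1→D; c2→D; c3→E.
Player 2's best replies: A→c2; B→c1; C→c3; D→c2; E→c1.
Only (D, c2) has each player best-responding; Nash payoffs (9, 15).
Player 2 earns 13 sequentially versus 15 at the Nash outcome: worse off.

worse off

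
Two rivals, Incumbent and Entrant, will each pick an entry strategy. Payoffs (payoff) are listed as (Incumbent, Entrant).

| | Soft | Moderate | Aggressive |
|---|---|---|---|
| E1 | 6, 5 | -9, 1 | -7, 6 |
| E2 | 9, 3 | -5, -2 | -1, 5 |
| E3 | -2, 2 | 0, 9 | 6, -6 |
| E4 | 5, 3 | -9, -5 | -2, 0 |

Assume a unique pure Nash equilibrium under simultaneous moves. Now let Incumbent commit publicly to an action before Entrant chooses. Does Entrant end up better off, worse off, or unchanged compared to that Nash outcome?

worse off

Backward induction with Incumbent moving first.
- E1 → Entrant plays Aggressive (best of 5, 1, 6); Incumbent gets -7.
- E2 → Entrant plays Aggressive (best of 3, -2, 5); Incumbent gets -1.
- E3 → Entrant plays Moderate (best of 2, 9, -6); Incumbent gets 0.
- E4 → Entrant plays Soft (best of 3, -5, 0); Incumbent gets 5.
Maximizing over -7, -1, 0, 5, Incumbent chooses E4. Subgame-perfect outcome: (E4, Soft) with payoffs (5, 3).
Now find the simultaneous Nash equilibrium.
Incumbent's best replies: Soft→E2; Moderate→E3; Aggressive→E3.
Entrant's best replies: E1→Aggressive; E2→Aggressive; E3→Moderate; E4→Soft.
The unique mutual best reply is (E3, Moderate), giving (0, 9).
Entrant earns 3 sequentially versus 9 at the Nash outcome: worse off.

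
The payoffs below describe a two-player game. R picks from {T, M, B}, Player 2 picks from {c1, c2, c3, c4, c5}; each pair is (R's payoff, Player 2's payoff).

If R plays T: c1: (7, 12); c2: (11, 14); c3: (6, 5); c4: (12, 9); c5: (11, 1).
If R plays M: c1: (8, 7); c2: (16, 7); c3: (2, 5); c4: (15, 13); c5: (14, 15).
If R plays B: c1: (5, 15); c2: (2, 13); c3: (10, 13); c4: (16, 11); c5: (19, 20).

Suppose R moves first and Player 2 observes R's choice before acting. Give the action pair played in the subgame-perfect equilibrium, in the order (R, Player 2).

(B, c5)

Backward induction with R moving first.
- T → Player 2 plays c2 (best of 12, 14, 5, 9, 1); R gets 11.
- M → Player 2 plays c5 (best of 7, 7, 5, 13, 15); R gets 14.
- B → Player 2 plays c5 (best of 15, 13, 13, 11, 20); R gets 19.
Maximizing over 11, 14, 19, R chooses B. Subgame-perfect outcome: (B, c5) with payoffs (19, 20).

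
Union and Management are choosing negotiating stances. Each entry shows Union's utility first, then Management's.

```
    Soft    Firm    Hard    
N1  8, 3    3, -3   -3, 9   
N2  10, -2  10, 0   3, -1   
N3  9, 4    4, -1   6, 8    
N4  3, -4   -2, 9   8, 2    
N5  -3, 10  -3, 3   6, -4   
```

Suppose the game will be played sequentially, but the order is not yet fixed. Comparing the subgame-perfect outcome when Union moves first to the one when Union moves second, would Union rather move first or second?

first

If Union leads: Management's best replies are N1→Hard, N2→Firm, N3→Hard, N4→Firm, N5→Soft; Union's induced payoffs -3, 10, 6, -2, -3; outcome (N2, Firm), payoffs (10, 0).
If Management leads: Union's best replies are Soft→N2, Firm→N2, Hard→N4; Management's induced payoffs -2, 0, 2; outcome (N4, Hard), payoffs (8, 2).
Union gets 10 moving first and 8 moving second, so Union prefers to move first.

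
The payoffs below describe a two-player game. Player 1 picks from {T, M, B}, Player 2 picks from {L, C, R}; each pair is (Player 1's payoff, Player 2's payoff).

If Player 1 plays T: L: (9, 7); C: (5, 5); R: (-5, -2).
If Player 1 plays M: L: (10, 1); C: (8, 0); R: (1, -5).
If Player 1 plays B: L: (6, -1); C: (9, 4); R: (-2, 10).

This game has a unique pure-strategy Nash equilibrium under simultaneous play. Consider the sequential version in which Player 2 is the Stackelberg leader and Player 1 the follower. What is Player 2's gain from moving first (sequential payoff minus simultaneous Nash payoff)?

Solve by backward induction (Player 2 leads).
- L: BR = M, leader payoff 1.
- C: BR = B, leader payoff 4.
- R: BR = M, leader payoff -5.
Maximizing over 1, 4, -5, Player 2 chooses C. Subgame-perfect outcome: (B, C) with payoffs (9, 4).
For the simultaneous game, intersect best replies.
Player 1's best replies: L→M; C→B; R→M.
Player 2's best replies: T→L; M→L; B→R.
Only (M, L) has each player best-responding; Nash payoffs (10, 1).
Player 2's commitment gain: 4 − 1 = 3.

3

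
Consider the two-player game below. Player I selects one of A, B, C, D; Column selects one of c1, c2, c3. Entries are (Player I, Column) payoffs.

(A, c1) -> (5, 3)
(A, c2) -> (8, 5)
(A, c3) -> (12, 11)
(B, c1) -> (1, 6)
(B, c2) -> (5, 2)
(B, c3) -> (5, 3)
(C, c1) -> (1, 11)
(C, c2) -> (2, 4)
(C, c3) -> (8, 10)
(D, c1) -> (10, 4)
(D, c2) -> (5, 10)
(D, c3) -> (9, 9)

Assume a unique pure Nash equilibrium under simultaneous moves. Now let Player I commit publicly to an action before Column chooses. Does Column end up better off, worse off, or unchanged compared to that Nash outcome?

unchanged

Solve by backward induction (Player I leads).
- A: Column compares 3, 5, 11 and picks c3; Player I would get 12.
- B: Column compares 6, 2, 3 and picks c1; Player I would get 1.
- C: Column compares 11, 4, 10 and picks c1; Player I would get 1.
- D: Column compares 4, 10, 9 and picks c2; Player I would get 5.
Player I's induced payoffs are 12, 1, 1, 5, so Player I commits to A. Subgame-perfect outcome: (A, c3) with payoffs (12, 11).
For the simultaneous game, intersect best replies.
Player I's best replies: c1→D; c2→A; c3→A.
Column's best replies: A→c3; B→c1; C→c1; D→c2.
The unique mutual best reply is (A, c3), giving (12, 11).
Column earns 11 sequentially versus 11 at the Nash outcome: unchanged.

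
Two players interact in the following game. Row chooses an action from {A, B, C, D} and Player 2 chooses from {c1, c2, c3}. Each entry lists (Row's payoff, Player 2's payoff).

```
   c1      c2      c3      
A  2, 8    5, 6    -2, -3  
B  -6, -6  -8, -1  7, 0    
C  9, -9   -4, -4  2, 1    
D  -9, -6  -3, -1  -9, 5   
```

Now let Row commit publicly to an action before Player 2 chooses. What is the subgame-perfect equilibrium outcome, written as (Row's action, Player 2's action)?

(B, c3)

Player 2 best-responds to each possible Row move:
- A → Player 2 plays c1 (best of 8, 6, -3); Row gets 2.
- B → Player 2 plays c3 (best of -6, -1, 0); Row gets 7.
- C → Player 2 plays c3 (best of -9, -4, 1); Row gets 2.
- D → Player 2 plays c3 (best of -6, -1, 5); Row gets -9.
Maximizing over 2, 7, 2, -9, Row chooses B. Subgame-perfect outcome: (B, c3) with payoffs (7, 0).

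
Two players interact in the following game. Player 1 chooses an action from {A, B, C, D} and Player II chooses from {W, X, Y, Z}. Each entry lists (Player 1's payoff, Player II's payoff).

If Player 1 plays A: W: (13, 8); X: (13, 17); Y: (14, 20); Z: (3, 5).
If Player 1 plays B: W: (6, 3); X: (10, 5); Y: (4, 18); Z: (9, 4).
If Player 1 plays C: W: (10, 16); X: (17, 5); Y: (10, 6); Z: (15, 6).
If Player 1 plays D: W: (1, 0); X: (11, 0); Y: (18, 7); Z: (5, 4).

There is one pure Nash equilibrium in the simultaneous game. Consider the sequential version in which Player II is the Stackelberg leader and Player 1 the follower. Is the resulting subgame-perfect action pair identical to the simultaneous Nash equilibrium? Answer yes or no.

no

Backward induction with Player II moving first.
- W: Player 1 compares 13, 6, 10, 1 and picks A; Player II would get 8.
- X: Player 1 compares 13, 10, 17, 11 and picks C; Player II would get 5.
- Y: Player 1 compares 14, 4, 10, 18 and picks D; Player II would get 7.
- Z: Player 1 compares 3, 9, 15, 5 and picks C; Player II would get 6.
Maximizing over 8, 5, 7, 6, Player II chooses W. Subgame-perfect outcome: (A, W) with payoffs (13, 8).
Under simultaneous play:
Player 1's best replies: W→A; X→C; Y→D; Z→C.
Player II's best replies: A→Y; B→Y; C→W; D→Y.
The unique mutual best reply is (D, Y), giving (18, 7).
Sequential outcome (A, W) differs from the Nash profile (D, Y).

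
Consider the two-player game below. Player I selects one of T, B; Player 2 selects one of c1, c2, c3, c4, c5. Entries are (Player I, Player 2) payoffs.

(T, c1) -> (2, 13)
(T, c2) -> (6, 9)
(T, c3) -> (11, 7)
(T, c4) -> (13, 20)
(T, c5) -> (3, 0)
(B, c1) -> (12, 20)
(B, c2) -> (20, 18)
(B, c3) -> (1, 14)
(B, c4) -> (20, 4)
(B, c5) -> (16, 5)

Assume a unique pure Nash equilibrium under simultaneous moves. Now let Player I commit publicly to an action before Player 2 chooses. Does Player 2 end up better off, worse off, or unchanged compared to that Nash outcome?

unchanged

Backward induction with Player I moving first.
- T → Player 2 plays c4 (best of 13, 9, 7, 20, 0); Player I gets 13.
- B → Player 2 plays c1 (best of 20, 18, 14, 4, 5); Player I gets 12.
Among 13, 12, the best is 13 at T. Subgame-perfect outcome: (T, c4) with payoffs (13, 20).
Under simultaneous play:
Player I's best replies: c1→B; c2→B; c3→T; c4→B; c5→B.
Player 2's best replies: T→c4; B→c1.
The unique mutual best reply is (B, c1), giving (12, 20).
Player 2 earns 20 sequentially versus 20 at the Nash outcome: unchanged.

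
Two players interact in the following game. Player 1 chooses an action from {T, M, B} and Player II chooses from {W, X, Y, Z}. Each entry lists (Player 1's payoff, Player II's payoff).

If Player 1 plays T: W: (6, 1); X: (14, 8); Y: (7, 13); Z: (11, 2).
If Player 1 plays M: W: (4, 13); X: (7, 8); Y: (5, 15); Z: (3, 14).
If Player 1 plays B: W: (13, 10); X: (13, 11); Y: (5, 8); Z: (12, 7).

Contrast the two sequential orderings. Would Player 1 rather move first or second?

first

If Player 1 leads: Player II's best replies are T→Y, M→Y, B→X; Player 1's induced payoffs 7, 5, 13; outcome (B, X), payoffs (13, 11).
If Player II leads: Player 1's best replies are W→B, X→T, Y→T, Z→B; Player II's induced payoffs 10, 8, 13, 7; outcome (T, Y), payoffs (7, 13).
Player 1 gets 13 moving first and 7 moving second, so Player 1 prefers to move first.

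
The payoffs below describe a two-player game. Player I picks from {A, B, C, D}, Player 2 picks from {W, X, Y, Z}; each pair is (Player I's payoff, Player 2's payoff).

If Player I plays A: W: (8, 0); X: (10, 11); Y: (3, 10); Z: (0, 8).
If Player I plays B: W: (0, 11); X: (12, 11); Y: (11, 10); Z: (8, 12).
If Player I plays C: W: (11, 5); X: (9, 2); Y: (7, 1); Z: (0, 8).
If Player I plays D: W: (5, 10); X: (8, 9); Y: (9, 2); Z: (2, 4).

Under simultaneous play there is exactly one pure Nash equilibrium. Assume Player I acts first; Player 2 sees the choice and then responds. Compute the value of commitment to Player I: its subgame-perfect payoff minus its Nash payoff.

Solve by backward induction (Player I leads).
- A → Player 2 plays X (best of 0, 11, 10, 8); Player I gets 10.
- B → Player 2 plays Z (best of 11, 11, 10, 12); Player I gets 8.
- C → Player 2 plays Z (best of 5, 2, 1, 8); Player I gets 0.
- D → Player 2 plays W (best of 10, 9, 2, 4); Player I gets 5.
Among 10, 8, 0, 5, the best is 10 at A. Subgame-perfect outcome: (A, X) with payoffs (10, 11).
For the simultaneous game, intersect best replies.
Player I's best replies: W→C; X→B; Y→B; Z→B.
Player 2's best replies: A→X; B→Z; C→Z; D→W.
Only (B, Z) has each player best-responding; Nash payoffs (8, 12).
Player I's commitment gain: 10 − 8 = 2.

2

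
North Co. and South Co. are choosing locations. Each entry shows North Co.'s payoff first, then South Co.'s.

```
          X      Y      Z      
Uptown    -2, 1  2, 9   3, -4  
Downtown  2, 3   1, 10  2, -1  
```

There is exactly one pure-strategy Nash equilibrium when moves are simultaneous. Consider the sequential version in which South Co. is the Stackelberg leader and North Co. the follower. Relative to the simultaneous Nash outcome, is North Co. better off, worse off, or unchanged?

Backward induction with South Co. moving first.
- X → North Co. plays Downtown (best of -2, 2); South Co. gets 3.
- Y → North Co. plays Uptown (best of 2, 1); South Co. gets 9.
- Z → North Co. plays Uptown (best of 3, 2); South Co. gets -4.
Maximizing over 3, 9, -4, South Co. chooses Y. Subgame-perfect outcome: (Uptown, Y) with payoffs (2, 9).
For the simultaneous game, intersect best replies.
North Co.'s best replies: X→Downtown; Y→Uptown; Z→Uptown.
South Co.'s best replies: Uptown→Y; Downtown→Y.
The unique mutual best reply is (Uptown, Y), giving (2, 9).
North Co. earns 2 sequentially versus 2 at the Nash outcome: unchanged.

unchanged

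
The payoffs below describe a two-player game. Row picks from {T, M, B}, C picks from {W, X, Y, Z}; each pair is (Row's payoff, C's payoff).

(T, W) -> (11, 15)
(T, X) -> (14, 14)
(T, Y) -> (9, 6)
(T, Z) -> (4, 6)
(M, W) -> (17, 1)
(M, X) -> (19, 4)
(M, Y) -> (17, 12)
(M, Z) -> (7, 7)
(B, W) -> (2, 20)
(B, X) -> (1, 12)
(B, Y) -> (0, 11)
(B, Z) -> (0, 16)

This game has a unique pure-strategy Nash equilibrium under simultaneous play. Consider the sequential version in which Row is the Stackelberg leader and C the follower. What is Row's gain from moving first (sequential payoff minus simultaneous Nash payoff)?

0

Solve by backward induction (Row leads).
- T: C compares 15, 14, 6, 6 and picks W; Row would get 11.
- M: C compares 1, 4, 12, 7 and picks Y; Row would get 17.
- B: C compares 20, 12, 11, 16 and picks W; Row would get 2.
Maximizing over 11, 17, 2, Row chooses M. Subgame-perfect outcome: (M, Y) with payoffs (17, 12).
Under simultaneous play:
Row's best replies: W→M; X→M; Y→M; Z→M.
C's best replies: T→W; M→Y; B→W.
Only (M, Y) has each player best-responding; Nash payoffs (17, 12).
Row's commitment gain: 17 − 17 = 0.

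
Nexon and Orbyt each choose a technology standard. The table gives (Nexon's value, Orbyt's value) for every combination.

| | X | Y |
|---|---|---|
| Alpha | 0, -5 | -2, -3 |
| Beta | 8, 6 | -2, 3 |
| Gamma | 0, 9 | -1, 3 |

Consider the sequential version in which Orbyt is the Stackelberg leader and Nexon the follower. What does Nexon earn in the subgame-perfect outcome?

8

Work backward from Nexon's decision.
- X: BR = Beta, leader payoff 6.
- Y: BR = Gamma, leader payoff 3.
Orbyt's induced payoffs are 6, 3, so Orbyt commits to X. Subgame-perfect outcome: (Beta, X) with payoffs (8, 6).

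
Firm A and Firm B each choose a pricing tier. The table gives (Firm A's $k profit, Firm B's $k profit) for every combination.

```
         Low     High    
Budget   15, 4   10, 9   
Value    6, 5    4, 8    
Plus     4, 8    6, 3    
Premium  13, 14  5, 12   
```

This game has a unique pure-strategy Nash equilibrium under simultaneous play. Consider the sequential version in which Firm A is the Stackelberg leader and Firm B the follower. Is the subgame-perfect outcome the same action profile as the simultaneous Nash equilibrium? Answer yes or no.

Backward induction with Firm A moving first.
- Budget: BR = High, leader payoff 10.
- Value: BR = High, leader payoff 4.
- Plus: BR = Low, leader payoff 4.
- Premium: BR = Low, leader payoff 13.
Firm A's induced payoffs are 10, 4, 4, 13, so Firm A commits to Premium. Subgame-perfect outcome: (Premium, Low) with payoffs (13, 14).
Under simultaneous play:
Firm A's best replies: Low→Budget; High→Budget.
Firm B's best replies: Budget→High; Value→High; Plus→Low; Premium→Low.
The unique mutual best reply is (Budget, High), giving (10, 9).
Sequential outcome (Premium, Low) differs from the Nash profile (Budget, High).

no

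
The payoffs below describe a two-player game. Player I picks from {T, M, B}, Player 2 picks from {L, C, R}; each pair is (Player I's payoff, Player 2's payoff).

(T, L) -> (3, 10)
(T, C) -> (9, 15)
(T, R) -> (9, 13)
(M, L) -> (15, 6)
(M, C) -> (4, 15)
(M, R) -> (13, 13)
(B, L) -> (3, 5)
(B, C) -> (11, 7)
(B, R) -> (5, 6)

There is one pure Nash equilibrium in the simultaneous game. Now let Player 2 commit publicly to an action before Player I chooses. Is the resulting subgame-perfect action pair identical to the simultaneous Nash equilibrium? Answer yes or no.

no

Player I best-responds to each possible Player 2 move:
- L: BR = M, leader payoff 6.
- C: BR = B, leader payoff 7.
- R: BR = M, leader payoff 13.
Maximizing over 6, 7, 13, Player 2 chooses R. Subgame-perfect outcome: (M, R) with payoffs (13, 13).
Under simultaneous play:
Player I's best replies: L→M; C→B; R→M.
Player 2's best replies: T→C; M→C; B→C.
The unique mutual best reply is (B, C), giving (11, 7).
Sequential outcome (M, R) differs from the Nash profile (B, C).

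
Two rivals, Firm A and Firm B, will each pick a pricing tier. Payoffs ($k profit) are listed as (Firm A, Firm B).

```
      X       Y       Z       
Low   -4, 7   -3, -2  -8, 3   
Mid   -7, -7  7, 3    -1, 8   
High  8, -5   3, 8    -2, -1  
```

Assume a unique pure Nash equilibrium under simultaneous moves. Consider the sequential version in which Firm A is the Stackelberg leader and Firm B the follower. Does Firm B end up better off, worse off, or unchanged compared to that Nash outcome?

unchanged

Work backward from Firm B's decision.
- Low: Firm B compares 7, -2, 3 and picks X; Firm A would get -4.
- Mid: Firm B compares -7, 3, 8 and picks Z; Firm A would get -1.
- High: Firm B compares -5, 8, -1 and picks Y; Firm A would get 3.
Among -4, -1, 3, the best is 3 at High. Subgame-perfect outcome: (High, Y) with payoffs (3, 8).
Now find the simultaneous Nash equilibrium.
Firm A's best replies: X→High; Y→Mid; Z→Mid.
Firm B's best replies: Low→X; Mid→Z; High→Y.
Only (Mid, Z) has each player best-responding; Nash payoffs (-1, 8).
Firm B earns 8 sequentially versus 8 at the Nash outcome: unchanged.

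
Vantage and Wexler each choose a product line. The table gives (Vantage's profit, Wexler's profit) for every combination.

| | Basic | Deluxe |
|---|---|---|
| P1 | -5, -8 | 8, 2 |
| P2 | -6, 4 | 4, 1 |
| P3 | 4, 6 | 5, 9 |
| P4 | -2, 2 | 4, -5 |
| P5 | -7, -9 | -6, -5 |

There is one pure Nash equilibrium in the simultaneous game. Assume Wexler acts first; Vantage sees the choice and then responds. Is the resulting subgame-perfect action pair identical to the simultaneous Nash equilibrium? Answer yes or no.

Work backward from Vantage's decision.
- Basic: Vantage compares -5, -6, 4, -2, -7 and picks P3; Wexler would get 6.
- Deluxe: Vantage compares 8, 4, 5, 4, -6 and picks P1; Wexler would get 2.
Maximizing over 6, 2, Wexler chooses Basic. Subgame-perfect outcome: (P3, Basic) with payoffs (4, 6).
For the simultaneous game, intersect best replies.
Vantage's best replies: Basic→P3; Deluxe→P1.
Wexler's best replies: P1→Deluxe; P2→Basic; P3→Deluxe; P4→Basic; P5→Deluxe.
The unique mutual best reply is (P1, Deluxe), giving (8, 2).
Sequential outcome (P3, Basic) differs from the Nash profile (P1, Deluxe).

no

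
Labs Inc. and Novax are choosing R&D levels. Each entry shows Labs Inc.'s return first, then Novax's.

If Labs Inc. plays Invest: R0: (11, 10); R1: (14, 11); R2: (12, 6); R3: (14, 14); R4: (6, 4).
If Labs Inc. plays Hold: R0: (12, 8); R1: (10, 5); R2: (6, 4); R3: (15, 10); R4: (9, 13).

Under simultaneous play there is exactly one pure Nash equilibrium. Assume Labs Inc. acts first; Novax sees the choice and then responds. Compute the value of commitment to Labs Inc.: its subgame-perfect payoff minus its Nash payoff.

Solve by backward induction (Labs Inc. leads).
- Invest: BR = R3, leader payoff 14.
- Hold: BR = R4, leader payoff 9.
Among 14, 9, the best is 14 at Invest. Subgame-perfect outcome: (Invest, R3) with payoffs (14, 14).
Now find the simultaneous Nash equilibrium.
Labs Inc.'s best replies: R0→Hold; R1→Invest; R2→Invest; R3→Hold; R4→Hold.
Novax's best replies: Invest→R3; Hold→R4.
The unique mutual best reply is (Hold, R4), giving (9, 13).
Labs Inc.'s commitment gain: 14 − 9 = 5.

5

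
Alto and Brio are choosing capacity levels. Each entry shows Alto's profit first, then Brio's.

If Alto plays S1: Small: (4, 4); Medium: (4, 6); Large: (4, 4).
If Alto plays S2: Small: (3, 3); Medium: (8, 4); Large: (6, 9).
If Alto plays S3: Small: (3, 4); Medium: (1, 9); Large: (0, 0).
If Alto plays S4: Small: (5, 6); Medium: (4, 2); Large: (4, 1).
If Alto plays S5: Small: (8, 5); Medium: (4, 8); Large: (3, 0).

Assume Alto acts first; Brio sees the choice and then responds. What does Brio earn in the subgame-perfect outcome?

Solve by backward induction (Alto leads).
- S1: Brio compares 4, 6, 4 and picks Medium; Alto would get 4.
- S2: Brio compares 3, 4, 9 and picks Large; Alto would get 6.
- S3: Brio compares 4, 9, 0 and picks Medium; Alto would get 1.
- S4: Brio compares 6, 2, 1 and picks Small; Alto would get 5.
- S5: Brio compares 5, 8, 0 and picks Medium; Alto would get 4.
Alto's induced payoffs are 4, 6, 1, 5, 4, so Alto commits to S2. Subgame-perfect outcome: (S2, Large) with payoffs (6, 9).

9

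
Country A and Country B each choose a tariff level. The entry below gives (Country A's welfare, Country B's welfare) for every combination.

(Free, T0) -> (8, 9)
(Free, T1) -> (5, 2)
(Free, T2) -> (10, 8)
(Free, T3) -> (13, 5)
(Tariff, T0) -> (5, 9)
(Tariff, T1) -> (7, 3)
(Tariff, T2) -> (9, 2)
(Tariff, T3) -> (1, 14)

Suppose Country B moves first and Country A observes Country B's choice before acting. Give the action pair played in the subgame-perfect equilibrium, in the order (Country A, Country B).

(Free, T0)

Country A best-responds to each possible Country B move:
- T0: Country A compares 8, 5 and picks Free; Country B would get 9.
- T1: Country A compares 5, 7 and picks Tariff; Country B would get 3.
- T2: Country A compares 10, 9 and picks Free; Country B would get 8.
- T3: Country A compares 13, 1 and picks Free; Country B would get 5.
Country B's induced payoffs are 9, 3, 8, 5, so Country B commits to T0. Subgame-perfect outcome: (Free, T0) with payoffs (8, 9).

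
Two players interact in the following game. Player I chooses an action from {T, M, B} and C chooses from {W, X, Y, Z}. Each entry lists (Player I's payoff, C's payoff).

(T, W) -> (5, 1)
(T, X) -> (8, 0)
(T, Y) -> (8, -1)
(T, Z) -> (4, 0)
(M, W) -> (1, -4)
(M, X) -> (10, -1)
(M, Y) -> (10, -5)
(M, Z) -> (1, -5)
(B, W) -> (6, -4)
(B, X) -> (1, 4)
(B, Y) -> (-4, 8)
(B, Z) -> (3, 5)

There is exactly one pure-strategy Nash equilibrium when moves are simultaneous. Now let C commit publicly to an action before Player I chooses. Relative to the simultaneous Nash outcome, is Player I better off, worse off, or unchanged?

worse off

Player I best-responds to each possible C move:
- W: Player I compares 5, 1, 6 and picks B; C would get -4.
- X: Player I compares 8, 10, 1 and picks M; C would get -1.
- Y: Player I compares 8, 10, -4 and picks M; C would get -5.
- Z: Player I compares 4, 1, 3 and picks T; C would get 0.
Maximizing over -4, -1, -5, 0, C chooses Z. Subgame-perfect outcome: (T, Z) with payoffs (4, 0).
Now find the simultaneous Nash equilibrium.
Player I's best replies: W→B; X→M; Y→M; Z→T.
C's best replies: T→W; M→X; B→Y.
Only (M, X) has each player best-responding; Nash payoffs (10, -1).
Player I earns 4 sequentially versus 10 at the Nash outcome: worse off.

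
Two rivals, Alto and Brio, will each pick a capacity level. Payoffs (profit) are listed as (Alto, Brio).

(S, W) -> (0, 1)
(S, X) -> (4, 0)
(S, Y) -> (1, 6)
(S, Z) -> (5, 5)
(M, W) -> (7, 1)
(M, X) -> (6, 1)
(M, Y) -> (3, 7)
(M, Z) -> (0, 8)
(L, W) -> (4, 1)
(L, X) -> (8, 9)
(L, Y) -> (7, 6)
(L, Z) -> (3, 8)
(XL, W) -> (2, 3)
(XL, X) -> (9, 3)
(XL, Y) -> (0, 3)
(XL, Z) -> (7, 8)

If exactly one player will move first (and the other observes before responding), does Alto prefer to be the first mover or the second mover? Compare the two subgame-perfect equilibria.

first

If Alto leads: Brio's best replies are S→Y, M→Z, L→X, XL→Z; Alto's induced payoffs 1, 0, 8, 7; outcome (L, X), payoffs (8, 9).
If Brio leads: Alto's best replies are W→M, X→XL, Y→L, Z→XL; Brio's induced payoffs 1, 3, 6, 8; outcome (XL, Z), payoffs (7, 8).
Alto gets 8 moving first and 7 moving second, so Alto prefers to move first.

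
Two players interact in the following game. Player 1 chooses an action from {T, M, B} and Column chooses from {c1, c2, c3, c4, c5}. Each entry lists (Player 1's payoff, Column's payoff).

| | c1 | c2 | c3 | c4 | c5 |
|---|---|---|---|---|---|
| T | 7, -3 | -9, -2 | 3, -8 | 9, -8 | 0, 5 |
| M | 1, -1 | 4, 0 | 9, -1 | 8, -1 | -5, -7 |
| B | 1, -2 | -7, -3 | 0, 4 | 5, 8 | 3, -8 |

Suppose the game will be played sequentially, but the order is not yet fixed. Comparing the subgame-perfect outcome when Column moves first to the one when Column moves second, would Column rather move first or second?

If Player 1 leads: Column's best replies are T→c5, M→c2, B→c4; Player 1's induced payoffs 0, 4, 5; outcome (B, c4), payoffs (5, 8).
If Column leads: Player 1's best replies are c1→T, c2→M, c3→M, c4→T, c5→B; Column's induced payoffs -3, 0, -1, -8, -8; outcome (M, c2), payoffs (4, 0).
Column gets 0 moving first and 8 moving second, so Column prefers to move second.

second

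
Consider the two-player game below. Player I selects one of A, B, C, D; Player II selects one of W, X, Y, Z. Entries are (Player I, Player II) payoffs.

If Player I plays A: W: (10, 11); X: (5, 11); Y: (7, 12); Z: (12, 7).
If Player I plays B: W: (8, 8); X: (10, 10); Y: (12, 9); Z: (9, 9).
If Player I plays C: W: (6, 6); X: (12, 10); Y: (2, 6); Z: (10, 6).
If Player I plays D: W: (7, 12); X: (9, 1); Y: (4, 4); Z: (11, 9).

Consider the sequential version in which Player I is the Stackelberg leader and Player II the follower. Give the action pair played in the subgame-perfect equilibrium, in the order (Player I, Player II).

(C, X)

Work backward from Player II's decision.
- A: Player II compares 11, 11, 12, 7 and picks Y; Player I would get 7.
- B: Player II compares 8, 10, 9, 9 and picks X; Player I would get 10.
- C: Player II compares 6, 10, 6, 6 and picks X; Player I would get 12.
- D: Player II compares 12, 1, 4, 9 and picks W; Player I would get 7.
Among 7, 10, 12, 7, the best is 12 at C. Subgame-perfect outcome: (C, X) with payoffs (12, 10).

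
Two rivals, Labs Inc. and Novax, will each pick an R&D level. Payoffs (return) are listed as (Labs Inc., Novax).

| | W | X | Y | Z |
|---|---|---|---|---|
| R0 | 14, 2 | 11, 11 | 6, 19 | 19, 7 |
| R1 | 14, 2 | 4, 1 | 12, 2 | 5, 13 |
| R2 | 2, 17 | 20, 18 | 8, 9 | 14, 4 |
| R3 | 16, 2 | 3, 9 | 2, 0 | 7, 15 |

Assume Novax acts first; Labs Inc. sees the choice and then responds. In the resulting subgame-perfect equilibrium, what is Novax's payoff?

Labs Inc. best-responds to each possible Novax move:
- W: Labs Inc. compares 14, 14, 2, 16 and picks R3; Novax would get 2.
- X: Labs Inc. compares 11, 4, 20, 3 and picks R2; Novax would get 18.
- Y: Labs Inc. compares 6, 12, 8, 2 and picks R1; Novax would get 2.
- Z: Labs Inc. compares 19, 5, 14, 7 and picks R0; Novax would get 7.
Maximizing over 2, 18, 2, 7, Novax chooses X. Subgame-perfect outcome: (R2, X) with payoffs (20, 18).

18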